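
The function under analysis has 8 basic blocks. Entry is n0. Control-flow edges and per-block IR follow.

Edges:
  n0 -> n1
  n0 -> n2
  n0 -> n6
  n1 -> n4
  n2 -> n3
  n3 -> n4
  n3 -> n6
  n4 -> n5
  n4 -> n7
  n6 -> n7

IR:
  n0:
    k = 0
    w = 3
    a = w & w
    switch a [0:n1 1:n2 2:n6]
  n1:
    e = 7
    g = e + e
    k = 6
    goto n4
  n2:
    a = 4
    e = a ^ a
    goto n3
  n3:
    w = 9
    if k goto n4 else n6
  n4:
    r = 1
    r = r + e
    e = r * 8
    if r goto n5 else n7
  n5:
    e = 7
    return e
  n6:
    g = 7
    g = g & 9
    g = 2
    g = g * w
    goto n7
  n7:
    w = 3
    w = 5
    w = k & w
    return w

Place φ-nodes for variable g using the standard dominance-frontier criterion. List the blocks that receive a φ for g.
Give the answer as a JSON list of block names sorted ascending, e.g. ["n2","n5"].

Answer: ["n4", "n7"]

Working:
idom tree: n1←n0 n2←n0 n3←n2 n4←n0 n5←n4 n6←n0 n7←n0
Dom at joins:
  n4: preds {n1,n3}: {n0,n1} ∩ {n0,n2,n3} = {n0}; idom=n0
  n6: preds {n0,n3}: {n0} ∩ {n0,n2,n3} = {n0}; idom=n0
  n7: preds {n4,n6}: {n0,n4} ∩ {n0,n6} = {n0}; idom=n0

DF walk-up:
  n4←n1: walk n1 to n0
  n4←n3: walk n3→n2 to n0
  n6←n0: walk · to n0
  n6←n3: walk n3→n2 to n0
  n7←n4: walk n4 to n0
  n7←n6: walk n6 to n0
  n0: DF=∅
  n1: DF={n4}
  n2: DF={n4,n6}
  n3: DF={n4,n6}
  n4: DF={n7}
  n5: DF=∅
  n6: DF={n7}
  n7: DF=∅

φ for g: defs {n1,n6}
  DF⁺ = {n4,n7}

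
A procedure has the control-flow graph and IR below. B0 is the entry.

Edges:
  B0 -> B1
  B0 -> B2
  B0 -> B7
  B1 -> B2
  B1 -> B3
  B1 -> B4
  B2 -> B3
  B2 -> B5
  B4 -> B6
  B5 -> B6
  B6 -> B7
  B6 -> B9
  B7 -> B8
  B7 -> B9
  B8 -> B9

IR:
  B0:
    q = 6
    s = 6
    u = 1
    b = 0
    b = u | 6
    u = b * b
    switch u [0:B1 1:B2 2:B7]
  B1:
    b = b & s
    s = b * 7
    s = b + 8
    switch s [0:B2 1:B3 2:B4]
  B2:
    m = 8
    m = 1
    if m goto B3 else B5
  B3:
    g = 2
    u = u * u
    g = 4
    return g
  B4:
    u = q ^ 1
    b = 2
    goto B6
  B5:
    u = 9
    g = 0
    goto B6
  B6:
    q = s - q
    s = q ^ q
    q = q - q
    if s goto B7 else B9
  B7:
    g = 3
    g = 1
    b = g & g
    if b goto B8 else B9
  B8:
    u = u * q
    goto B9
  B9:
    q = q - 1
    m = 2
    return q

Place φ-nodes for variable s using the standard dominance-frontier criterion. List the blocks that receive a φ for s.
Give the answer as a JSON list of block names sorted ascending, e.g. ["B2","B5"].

idom tree: B1←B0 B2←B0 B3←B0 B4←B1 B5←B2 B6←B0 B7←B0 B8←B7 B9←B0
Dom at joins:
  B2: preds {B0,B1}: {B0} ∩ {B0,B1} = {B0}; idom=B0
  B3: preds {B1,B2}: {B0,B1} ∩ {B0,B2} = {B0}; idom=B0
  B6: preds {B4,B5}: {B0,B1,B4} ∩ {B0,B2,B5} = {B0}; idom=B0
  B7: preds {B0,B6}: {B0} ∩ {B0,B6} = {B0}; idom=B0
  B9: preds {B6,B7,B8}: {B0,B6} ∩ {B0,B7} ∩ {B0,B7,B8} = {B0}; idom=B0

DF walk-up:
  join B2 pred B0: · stop@B0
  join B2 pred B1: B1 stop@B0
  join B3 pred B1: B1 stop@B0
  join B3 pred B2: B2 stop@B0
  join B6 pred B4: B4→B1 stop@B0
  join B6 pred B5: B5→B2 stop@B0
  join B7 pred B0: · stop@B0
  join B7 pred B6: B6 stop@B0
  join B9 pred B6: B6 stop@B0
  join B9 pred B7: B7 stop@B0
  join B9 pred B8: B8→B7 stop@B0
  B0 → ∅
  B1 → {B2,B3,B6}
  B2 → {B3,B6}
  B3 → ∅
  B4 → {B6}
  B5 → {B6}
  B6 → {B7,B9}
  B7 → {B9}
  B8 → {B9}
  B9 → ∅

φ for s: defs {B0,B1,B6}
  DF⁺ = {B2,B3,B6,B7,B9}

Answer: ["B2", "B3", "B6", "B7", "B9"]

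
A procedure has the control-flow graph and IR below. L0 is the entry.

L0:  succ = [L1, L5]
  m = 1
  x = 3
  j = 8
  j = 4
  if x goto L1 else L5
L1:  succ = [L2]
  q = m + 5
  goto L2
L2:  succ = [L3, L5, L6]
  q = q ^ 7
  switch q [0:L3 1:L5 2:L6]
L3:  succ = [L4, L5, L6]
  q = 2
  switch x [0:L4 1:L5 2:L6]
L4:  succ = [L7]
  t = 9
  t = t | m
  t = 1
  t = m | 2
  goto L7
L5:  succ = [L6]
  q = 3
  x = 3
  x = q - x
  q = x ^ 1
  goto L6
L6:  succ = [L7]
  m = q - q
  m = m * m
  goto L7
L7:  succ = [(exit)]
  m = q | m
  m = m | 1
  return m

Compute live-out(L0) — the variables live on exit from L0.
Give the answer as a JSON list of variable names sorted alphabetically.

Answer: ["m", "x"]

Analysis:
Per-block:
  L0 def {j,m,x} use ∅
  L1 def {q} use {m}
  L2 def {q} use {q}
  L3 def {q} use {x}
  L4 def {t} use {m}
  L5 def {q,x} use ∅
  L6 def {m} use {q}
  L7 def {m} use {m,q}

Backward fixpoint:
  L0 li=∅ lo={m,x}
  L1 li={m,x} lo={m,q,x}
  L2 li={m,q,x} lo={m,q,x}
  L3 li={m,x} lo={m,q}
  L4 li={m,q} lo={m,q}
  L5 li=∅ lo={q}
  L6 li={q} lo={m,q}
  L7 li={m,q} lo=∅

live-out(L0) = ["m", "x"]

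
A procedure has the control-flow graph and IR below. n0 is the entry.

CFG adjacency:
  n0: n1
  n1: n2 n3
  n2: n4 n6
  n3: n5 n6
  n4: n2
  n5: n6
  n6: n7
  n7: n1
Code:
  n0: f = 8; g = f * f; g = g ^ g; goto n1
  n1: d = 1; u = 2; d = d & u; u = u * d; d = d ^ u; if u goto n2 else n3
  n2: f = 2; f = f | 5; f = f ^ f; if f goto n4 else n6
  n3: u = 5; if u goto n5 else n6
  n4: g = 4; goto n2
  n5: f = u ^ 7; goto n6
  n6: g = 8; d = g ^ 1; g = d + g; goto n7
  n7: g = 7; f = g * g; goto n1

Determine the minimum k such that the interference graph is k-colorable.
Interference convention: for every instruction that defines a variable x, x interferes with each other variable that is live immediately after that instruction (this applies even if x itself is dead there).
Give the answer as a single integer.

Answer: 2

Derivation:
Per-block:
  n0: def={f,g} ue=∅
  n1: def={d,u} ue=∅
  n2: def={f} ue=∅
  n3: def={u} ue=∅
  n4: def={g} ue=∅
  n5: def={f} ue={u}
  n6: def={d,g} ue=∅
  n7: def={f,g} ue=∅

Backward fixpoint:
  n0: in=∅ out=∅
  n1: in=∅ out=∅
  n2: in=∅ out=∅
  n3: in=∅ out={u}
  n4: in=∅ out=∅
  n5: in={u} out=∅
  n6: in=∅ out=∅
  n7: in=∅ out=∅

Conflict graph:
  d — {g,u}
  f — ∅
  g — {d}
  u — {d}

Chromatic number:
  lower bound: {d,g} mutually conflict ⇒ χ ≥ 2
  2-colouring: R0={d,f}  R1={g,u}
  χ = 2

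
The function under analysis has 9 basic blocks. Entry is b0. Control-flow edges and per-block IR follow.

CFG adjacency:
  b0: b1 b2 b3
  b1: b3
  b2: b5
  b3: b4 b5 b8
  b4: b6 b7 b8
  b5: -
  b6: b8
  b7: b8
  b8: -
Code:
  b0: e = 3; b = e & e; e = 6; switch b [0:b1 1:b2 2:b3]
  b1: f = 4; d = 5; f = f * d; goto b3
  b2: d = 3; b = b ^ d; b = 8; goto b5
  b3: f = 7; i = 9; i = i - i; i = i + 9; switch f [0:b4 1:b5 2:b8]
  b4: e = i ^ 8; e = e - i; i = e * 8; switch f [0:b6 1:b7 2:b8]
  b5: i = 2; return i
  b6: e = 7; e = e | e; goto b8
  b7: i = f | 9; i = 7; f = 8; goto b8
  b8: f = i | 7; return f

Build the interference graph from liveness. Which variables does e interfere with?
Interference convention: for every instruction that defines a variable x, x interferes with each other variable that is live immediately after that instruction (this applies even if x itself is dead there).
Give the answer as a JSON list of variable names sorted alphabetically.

Answer: ["b", "f", "i"]

Derivation:
Block summaries:
  b0: {b,e} / ∅
  b1: {d,f} / ∅
  b2: {b,d} / {b}
  b3: {f,i} / ∅
  b4: {e,i} / {f,i}
  b5: {i} / ∅
  b6: {e} / ∅
  b7: {f,i} / {f}
  b8: {f} / {i}

Liveness:
  b0: in=∅ out={b}
  b1: in=∅ out=∅
  b2: in={b} out=∅
  b3: in=∅ out={f,i}
  b4: in={f,i} out={f,i}
  b5: in=∅ out=∅
  b6: in={i} out={i}
  b7: in={f} out={i}
  b8: in={i} out=∅

Interference:
  b↔{d,e}
  d↔{b,f}
  e↔{b,f,i}
  f↔{d,e,i}
  i↔{e,f}

N(e) = ["b", "f", "i"]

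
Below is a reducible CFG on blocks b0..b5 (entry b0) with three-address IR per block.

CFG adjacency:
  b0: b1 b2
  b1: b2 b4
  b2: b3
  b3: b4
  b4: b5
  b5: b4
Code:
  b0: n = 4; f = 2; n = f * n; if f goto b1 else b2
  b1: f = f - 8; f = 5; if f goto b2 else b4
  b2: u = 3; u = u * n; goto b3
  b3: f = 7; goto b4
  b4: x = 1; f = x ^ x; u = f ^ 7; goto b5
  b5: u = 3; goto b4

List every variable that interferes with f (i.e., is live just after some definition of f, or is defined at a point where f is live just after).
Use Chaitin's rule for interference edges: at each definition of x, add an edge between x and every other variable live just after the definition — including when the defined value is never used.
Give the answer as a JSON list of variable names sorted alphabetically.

Answer: ["n"]

Working:
Block summaries:
  b0: {f,n} / ∅
  b1: {f} / {f}
  b2: {u} / {n}
  b3: {f} / ∅
  b4: {f,u,x} / ∅
  b5: {u} / ∅

Live sets:
  live b0: ∅→{f,n}
  live b1: {f,n}→{n}
  live b2: {n}→∅
  live b3: ∅→∅
  live b4: ∅→∅
  live b5: ∅→∅

Conflict graph:
  f↔{n}
  n↔{f,u}
  u↔{n}
  x↔∅

N(f) = ["n"]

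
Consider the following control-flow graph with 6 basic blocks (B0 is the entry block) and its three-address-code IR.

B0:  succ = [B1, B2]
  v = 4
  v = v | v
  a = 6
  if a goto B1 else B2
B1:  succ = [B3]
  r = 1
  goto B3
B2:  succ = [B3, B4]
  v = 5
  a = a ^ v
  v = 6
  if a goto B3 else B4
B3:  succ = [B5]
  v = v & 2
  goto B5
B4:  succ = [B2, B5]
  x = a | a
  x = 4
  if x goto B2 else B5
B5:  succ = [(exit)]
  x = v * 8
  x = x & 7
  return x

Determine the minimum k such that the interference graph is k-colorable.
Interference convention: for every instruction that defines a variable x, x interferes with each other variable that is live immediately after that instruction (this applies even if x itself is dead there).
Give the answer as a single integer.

Per-block:
  B0: def={a,v} ue=∅
  B1: def={r} ue=∅
  B2: def={a,v} ue={a}
  B3: def={v} ue={v}
  B4: def={x} ue={a}
  B5: def={x} ue={v}

Backward fixpoint:
  B0 li=∅ lo={a,v}
  B1 li={v} lo={v}
  B2 li={a} lo={a,v}
  B3 li={v} lo={v}
  B4 li={a,v} lo={a,v}
  B5 li={v} lo=∅

Interference:
  a — {v,x}
  r — {v}
  v — {a,r,x}
  x — {a,v}

Chromatic number:
  clique {a,v,x} ⇒ need ≥ 3
  3-colouring: r0={v}  r1={a,r}  r2={x}
  χ = 3

Answer: 3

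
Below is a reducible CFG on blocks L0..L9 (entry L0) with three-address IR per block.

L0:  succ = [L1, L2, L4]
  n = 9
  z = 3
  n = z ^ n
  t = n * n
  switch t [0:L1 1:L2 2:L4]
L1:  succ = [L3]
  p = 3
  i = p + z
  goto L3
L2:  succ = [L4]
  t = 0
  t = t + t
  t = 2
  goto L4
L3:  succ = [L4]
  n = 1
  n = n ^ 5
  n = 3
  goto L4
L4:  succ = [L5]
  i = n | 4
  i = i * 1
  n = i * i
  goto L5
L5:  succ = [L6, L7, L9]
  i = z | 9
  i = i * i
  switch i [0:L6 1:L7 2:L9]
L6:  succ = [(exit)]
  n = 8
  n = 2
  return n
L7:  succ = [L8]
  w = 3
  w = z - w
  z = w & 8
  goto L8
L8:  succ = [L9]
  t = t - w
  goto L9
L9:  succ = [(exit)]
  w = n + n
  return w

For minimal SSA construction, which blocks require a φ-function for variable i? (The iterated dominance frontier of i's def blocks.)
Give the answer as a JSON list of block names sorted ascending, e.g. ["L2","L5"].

Answer: ["L4"]

Derivation:
idom tree: L1←L0 L2←L0 L3←L1 L4←L0 L5←L4 L6←L5 L7←L5 L8←L7 L9←L5
Dom∩ at merges:
  L4: preds {L0,L2,L3}: {L0} ∩ {L0,L2} ∩ {L0,L1,L3} = {L0}; idom=L0
  L9: preds {L5,L8}: {L0,L4,L5} ∩ {L0,L4,L5,L7,L8} = {L0,L4,L5}; idom=L5

Frontier:
  L4←L0: walk · to L0
  L4←L2: walk L2 to L0
  L4←L3: walk L3→L1 to L0
  L9←L5: walk · to L5
  L9←L8: walk L8→L7 to L5
  L0 → ∅
  L1 → {L4}
  L2 → {L4}
  L3 → {L4}
  L4 → ∅
  L5 → ∅
  L6 → ∅
  L7 → {L9}
  L8 → {L9}
  L9 → ∅

φ for i: defs {L1,L4,L5}
  DF⁺ = {L4}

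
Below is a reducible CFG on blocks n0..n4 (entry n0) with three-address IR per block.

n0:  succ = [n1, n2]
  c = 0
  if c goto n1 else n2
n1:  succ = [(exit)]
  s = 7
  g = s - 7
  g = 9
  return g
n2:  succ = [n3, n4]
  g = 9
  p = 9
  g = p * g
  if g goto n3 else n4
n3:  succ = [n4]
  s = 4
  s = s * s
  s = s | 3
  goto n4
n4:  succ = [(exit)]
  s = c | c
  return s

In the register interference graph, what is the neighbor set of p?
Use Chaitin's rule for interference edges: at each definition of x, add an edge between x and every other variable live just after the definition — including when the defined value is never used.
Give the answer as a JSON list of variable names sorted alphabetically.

def/use:
  n0 def {c} use ∅
  n1 def {g,s} use ∅
  n2 def {g,p} use ∅
  n3 def {s} use ∅
  n4 def {s} use {c}

Backward fixpoint:
  live n0: ∅→{c}
  live n1: ∅→∅
  live n2: {c}→{c}
  live n3: {c}→{c}
  live n4: {c}→∅

Interfere edges:
  c — {g,p,s}
  g — {c,p}
  p — {c,g}
  s — {c}

N(p) = ["c", "g"]

Answer: ["c", "g"]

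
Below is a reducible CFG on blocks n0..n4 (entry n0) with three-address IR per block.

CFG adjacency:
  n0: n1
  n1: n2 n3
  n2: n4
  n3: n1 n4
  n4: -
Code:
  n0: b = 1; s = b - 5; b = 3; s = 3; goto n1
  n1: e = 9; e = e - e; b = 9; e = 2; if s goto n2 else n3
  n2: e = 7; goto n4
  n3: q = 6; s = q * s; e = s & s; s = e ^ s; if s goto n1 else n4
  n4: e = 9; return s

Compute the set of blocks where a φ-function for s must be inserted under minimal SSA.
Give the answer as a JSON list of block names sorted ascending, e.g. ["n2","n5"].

idom tree: n1←n0 n2←n1 n3←n1 n4←n1
Dom∩ at merges:
  n1: preds {n0,n3}: {n0} ∩ {n0,n1,n3} = {n0}; idom=n0
  n4: preds {n2,n3}: {n0,n1,n2} ∩ {n0,n1,n3} = {n0,n1}; idom=n1

Frontier:
  join n1 pred n0: · stop@n0
  join n1 pred n3: n3→n1 stop@n0
  join n4 pred n2: n2 stop@n1
  join n4 pred n3: n3 stop@n1
  DF(n0)=∅
  DF(n1)={n1}
  DF(n2)={n4}
  DF(n3)={n1,n4}
  DF(n4)=∅

φ for s: defs {n0,n3}
  DF⁺ = {n1,n4}

Answer: ["n1", "n4"]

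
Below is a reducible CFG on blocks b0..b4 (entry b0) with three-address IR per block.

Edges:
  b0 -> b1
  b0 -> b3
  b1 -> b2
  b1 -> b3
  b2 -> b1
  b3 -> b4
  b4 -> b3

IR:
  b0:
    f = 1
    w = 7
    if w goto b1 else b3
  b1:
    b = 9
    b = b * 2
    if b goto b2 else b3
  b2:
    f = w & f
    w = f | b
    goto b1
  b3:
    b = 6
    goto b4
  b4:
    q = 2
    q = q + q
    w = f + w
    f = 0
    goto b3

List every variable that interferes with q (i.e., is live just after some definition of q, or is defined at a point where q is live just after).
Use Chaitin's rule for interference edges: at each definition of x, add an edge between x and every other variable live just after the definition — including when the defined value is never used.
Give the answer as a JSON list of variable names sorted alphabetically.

def/use:
  b0 def {f,w} use ∅
  b1 def {b} use ∅
  b2 def {f,w} use {b,f,w}
  b3 def {b} use ∅
  b4 def {f,q,w} use {f,w}

Liveness:
  b0 li=∅ lo={f,w}
  b1 li={f,w} lo={b,f,w}
  b2 li={b,f,w} lo={f,w}
  b3 li={f,w} lo={f,w}
  b4 li={f,w} lo={f,w}

Interfere edges:
  b — {f,w}
  f — {b,q,w}
  q — {f,w}
  w — {b,f,q}

N(q) = ["f", "w"]

Answer: ["f", "w"]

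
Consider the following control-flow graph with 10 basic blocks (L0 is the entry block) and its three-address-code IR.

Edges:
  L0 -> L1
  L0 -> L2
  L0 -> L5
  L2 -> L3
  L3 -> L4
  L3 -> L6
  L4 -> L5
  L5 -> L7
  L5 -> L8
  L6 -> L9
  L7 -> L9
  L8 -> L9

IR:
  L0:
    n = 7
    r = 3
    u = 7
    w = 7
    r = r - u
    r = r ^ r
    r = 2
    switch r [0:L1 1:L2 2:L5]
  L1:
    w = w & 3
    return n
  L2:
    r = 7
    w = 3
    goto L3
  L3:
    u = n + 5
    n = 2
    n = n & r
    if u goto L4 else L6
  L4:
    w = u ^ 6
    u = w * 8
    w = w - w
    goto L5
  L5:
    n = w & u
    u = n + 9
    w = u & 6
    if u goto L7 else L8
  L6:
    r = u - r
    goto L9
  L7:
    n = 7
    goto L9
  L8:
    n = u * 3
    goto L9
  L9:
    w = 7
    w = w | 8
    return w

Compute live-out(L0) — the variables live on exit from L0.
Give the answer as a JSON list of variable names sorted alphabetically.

Answer: ["n", "u", "w"]

Analysis:
Block summaries:
  L0: {n,r,u,w} / ∅
  L1: {w} / {n,w}
  L2: {r,w} / ∅
  L3: {n,u} / {n,r}
  L4: {u,w} / {u}
  L5: {n,u,w} / {u,w}
  L6: {r} / {r,u}
  L7: {n} / ∅
  L8: {n} / {u}
  L9: {w} / ∅

Liveness:
  live L0: ∅→{n,u,w}
  live L1: {n,w}→∅
  live L2: {n}→{n,r}
  live L3: {n,r}→{r,u}
  live L4: {u}→{u,w}
  live L5: {u,w}→{u}
  live L6: {r,u}→∅
  live L7: ∅→∅
  live L8: {u}→∅
  live L9: ∅→∅

live-out(L0) = ["n", "u", "w"]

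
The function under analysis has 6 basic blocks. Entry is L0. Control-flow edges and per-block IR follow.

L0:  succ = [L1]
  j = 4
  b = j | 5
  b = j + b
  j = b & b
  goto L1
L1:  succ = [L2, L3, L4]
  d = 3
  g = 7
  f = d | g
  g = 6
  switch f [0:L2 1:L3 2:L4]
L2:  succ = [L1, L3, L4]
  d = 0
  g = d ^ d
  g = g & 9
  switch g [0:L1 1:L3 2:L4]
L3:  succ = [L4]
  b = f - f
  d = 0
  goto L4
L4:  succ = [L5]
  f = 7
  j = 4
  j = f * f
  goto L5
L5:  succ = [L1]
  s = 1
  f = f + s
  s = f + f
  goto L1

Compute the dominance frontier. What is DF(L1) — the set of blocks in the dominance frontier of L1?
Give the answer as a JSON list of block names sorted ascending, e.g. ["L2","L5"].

idom tree: L1←L0 L2←L1 L3←L1 L4←L1 L5←L4
Join-block Dom:
  L1: preds {L0,L2,L5}: {L0} ∩ {L0,L1,L2} ∩ {L0,L1,L4,L5} = {L0}; idom=L0
  L3: preds {L1,L2}: {L0,L1} ∩ {L0,L1,L2} = {L0,L1}; idom=L1
  L4: preds {L1,L2,L3}: {L0,L1} ∩ {L0,L1,L2} ∩ {L0,L1,L3} = {L0,L1}; idom=L1

Frontier:
  L1←L0: walk · to L0
  L1←L2: walk L2→L1 to L0
  L1←L5: walk L5→L4→L1 to L0
  L3←L1: walk · to L1
  L3←L2: walk L2 to L1
  L4←L1: walk · to L1
  L4←L2: walk L2 to L1
  L4←L3: walk L3 to L1
  L0 → ∅
  L1 → {L1}
  L2 → {L1,L3,L4}
  L3 → {L4}
  L4 → {L1}
  L5 → {L1}

DF(L1) = ["L1"]

Answer: ["L1"]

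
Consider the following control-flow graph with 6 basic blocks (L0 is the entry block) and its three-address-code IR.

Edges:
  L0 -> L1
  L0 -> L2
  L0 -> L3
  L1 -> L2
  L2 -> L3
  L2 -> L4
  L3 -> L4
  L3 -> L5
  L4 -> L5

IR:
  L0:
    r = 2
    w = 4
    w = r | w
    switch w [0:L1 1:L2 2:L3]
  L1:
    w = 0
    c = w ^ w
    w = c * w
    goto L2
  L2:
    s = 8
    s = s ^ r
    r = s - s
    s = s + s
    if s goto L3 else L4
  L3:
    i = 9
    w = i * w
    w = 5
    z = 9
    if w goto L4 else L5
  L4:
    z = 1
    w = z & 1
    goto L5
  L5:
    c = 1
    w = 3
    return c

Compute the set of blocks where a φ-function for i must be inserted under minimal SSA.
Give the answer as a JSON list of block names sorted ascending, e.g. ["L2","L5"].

Answer: ["L4", "L5"]

Derivation:
idom tree: L1←L0 L2←L0 L3←L0 L4←L0 L5←L0
Dom∩ at merges:
  L2: preds {L0,L1}: {L0} ∩ {L0,L1} = {L0}; idom=L0
  L3: preds {L0,L2}: {L0} ∩ {L0,L2} = {L0}; idom=L0
  L4: preds {L2,L3}: {L0,L2} ∩ {L0,L3} = {L0}; idom=L0
  L5: preds {L3,L4}: {L0,L3} ∩ {L0,L4} = {L0}; idom=L0

DF walk-up:
  L2←L0: walk · to L0
  L2←L1: walk L1 to L0
  L3←L0: walk · to L0
  L3←L2: walk L2 to L0
  L4←L2: walk L2 to L0
  L4←L3: walk L3 to L0
  L5←L3: walk L3 to L0
  L5←L4: walk L4 to L0
  L0 → ∅
  L1 → {L2}
  L2 → {L3,L4}
  L3 → {L4,L5}
  L4 → {L5}
  L5 → ∅

φ for i: defs {L3}
  DF⁺ = {L4,L5}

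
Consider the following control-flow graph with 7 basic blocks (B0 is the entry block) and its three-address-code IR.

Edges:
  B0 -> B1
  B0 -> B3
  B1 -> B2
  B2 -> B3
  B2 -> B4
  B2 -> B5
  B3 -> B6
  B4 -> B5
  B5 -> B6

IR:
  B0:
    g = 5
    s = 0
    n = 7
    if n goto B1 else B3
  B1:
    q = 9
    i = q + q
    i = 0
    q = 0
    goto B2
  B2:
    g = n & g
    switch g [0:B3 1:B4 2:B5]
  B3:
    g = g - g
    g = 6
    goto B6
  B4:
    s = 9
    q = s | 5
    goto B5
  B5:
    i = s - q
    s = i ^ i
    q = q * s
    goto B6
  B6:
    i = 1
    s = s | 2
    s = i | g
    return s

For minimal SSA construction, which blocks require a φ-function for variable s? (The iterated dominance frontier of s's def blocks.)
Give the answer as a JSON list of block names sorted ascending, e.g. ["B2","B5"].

Answer: ["B5", "B6"]

Analysis:
idom tree: B1←B0 B2←B1 B3←B0 B4←B2 B5←B2 B6←B0
Dom at joins:
  B3: preds {B0,B2}: {B0} ∩ {B0,B1,B2} = {B0}; idom=B0
  B5: preds {B2,B4}: {B0,B1,B2} ∩ {B0,B1,B2,B4} = {B0,B1,B2}; idom=B2
  B6: preds {B3,B5}: {B0,B3} ∩ {B0,B1,B2,B5} = {B0}; idom=B0

DF walk-up:
  join B3 pred B0: · stop@B0
  join B3 pred B2: B2→B1 stop@B0
  join B5 pred B2: · stop@B2
  join B5 pred B4: B4 stop@B2
  join B6 pred B3: B3 stop@B0
  join B6 pred B5: B5→B2→B1 stop@B0
  DF(B0)=∅
  DF(B1)={B3,B6}
  DF(B2)={B3,B6}
  DF(B3)={B6}
  DF(B4)={B5}
  DF(B5)={B6}
  DF(B6)=∅

φ for s: defs {B0,B4,B5,B6}
  DF⁺ = {B5,B6}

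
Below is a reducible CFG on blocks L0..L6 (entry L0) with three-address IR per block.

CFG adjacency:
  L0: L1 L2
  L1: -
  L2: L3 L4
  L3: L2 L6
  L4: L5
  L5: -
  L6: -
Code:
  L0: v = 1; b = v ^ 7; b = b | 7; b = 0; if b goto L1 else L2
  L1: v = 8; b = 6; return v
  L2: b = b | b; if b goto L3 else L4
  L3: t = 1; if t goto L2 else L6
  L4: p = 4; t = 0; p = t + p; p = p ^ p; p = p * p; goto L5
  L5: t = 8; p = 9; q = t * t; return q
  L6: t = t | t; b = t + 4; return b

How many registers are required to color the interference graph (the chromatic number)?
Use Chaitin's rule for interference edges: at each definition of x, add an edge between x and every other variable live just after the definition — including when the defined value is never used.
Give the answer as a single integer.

def/use:
  L0 def {b,v} use ∅
  L1 def {b,v} use ∅
  L2 def {b} use {b}
  L3 def {t} use ∅
  L4 def {p,t} use ∅
  L5 def {p,q,t} use ∅
  L6 def {b,t} use {t}

Live sets:
  L0: in=∅ out={b}
  L1: in=∅ out=∅
  L2: in={b} out={b}
  L3: in={b} out={b,t}
  L4: in=∅ out=∅
  L5: in=∅ out=∅
  L6: in={t} out=∅

Interfere edges:
  b — {t,v}
  p — {t}
  q — ∅
  t — {b,p}
  v — {b}

Chromatic number:
  {b,t} pairwise interfere (2-clique) ⇒ χ ≥ 2
  assign b→R0 p→R0 q→R0 t→R1 v→R1 — no edge inside a register ⇒ χ ≤ 2
  χ = 2

Answer: 2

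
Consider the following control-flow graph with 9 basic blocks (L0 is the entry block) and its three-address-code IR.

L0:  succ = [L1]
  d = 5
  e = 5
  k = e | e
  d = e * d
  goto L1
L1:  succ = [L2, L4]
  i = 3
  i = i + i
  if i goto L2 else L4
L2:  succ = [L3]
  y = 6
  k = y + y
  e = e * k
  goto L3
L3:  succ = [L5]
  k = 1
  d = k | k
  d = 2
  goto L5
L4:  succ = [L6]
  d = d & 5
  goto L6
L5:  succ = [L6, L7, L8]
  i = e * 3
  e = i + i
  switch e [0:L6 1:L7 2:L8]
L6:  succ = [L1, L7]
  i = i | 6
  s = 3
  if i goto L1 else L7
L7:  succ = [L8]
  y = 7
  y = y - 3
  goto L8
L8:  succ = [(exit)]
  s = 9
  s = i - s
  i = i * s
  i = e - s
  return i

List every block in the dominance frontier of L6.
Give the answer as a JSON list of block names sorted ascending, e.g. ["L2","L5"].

idom tree: L1←L0 L2←L1 L3←L2 L4←L1 L5←L3 L6←L1 L7←L1 L8←L1
Dom at joins:
  L1: preds {L0,L6}: {L0} ∩ {L0,L1,L6} = {L0}; idom=L0
  L6: preds {L4,L5}: {L0,L1,L4} ∩ {L0,L1,L2,L3,L5} = {L0,L1}; idom=L1
  L7: preds {L5,L6}: {L0,L1,L2,L3,L5} ∩ {L0,L1,L6} = {L0,L1}; idom=L1
  L8: preds {L5,L7}: {L0,L1,L2,L3,L5} ∩ {L0,L1,L7} = {L0,L1}; idom=L1

DF derivation:
  join L1 pred L0: · stop@L0
  join L1 pred L6: L6→L1 stop@L0
  join L6 pred L4: L4 stop@L1
  join L6 pred L5: L5→L3→L2 stop@L1
  join L7 pred L5: L5→L3→L2 stop@L1
  join L7 pred L6: L6 stop@L1
  join L8 pred L5: L5→L3→L2 stop@L1
  join L8 pred L7: L7 stop@L1
  DF(L0)=∅
  DF(L1)={L1}
  DF(L2)={L6,L7,L8}
  DF(L3)={L6,L7,L8}
  DF(L4)={L6}
  DF(L5)={L6,L7,L8}
  DF(L6)={L1,L7}
  DF(L7)={L8}
  DF(L8)=∅

DF(L6) = ["L1", "L7"]

Answer: ["L1", "L7"]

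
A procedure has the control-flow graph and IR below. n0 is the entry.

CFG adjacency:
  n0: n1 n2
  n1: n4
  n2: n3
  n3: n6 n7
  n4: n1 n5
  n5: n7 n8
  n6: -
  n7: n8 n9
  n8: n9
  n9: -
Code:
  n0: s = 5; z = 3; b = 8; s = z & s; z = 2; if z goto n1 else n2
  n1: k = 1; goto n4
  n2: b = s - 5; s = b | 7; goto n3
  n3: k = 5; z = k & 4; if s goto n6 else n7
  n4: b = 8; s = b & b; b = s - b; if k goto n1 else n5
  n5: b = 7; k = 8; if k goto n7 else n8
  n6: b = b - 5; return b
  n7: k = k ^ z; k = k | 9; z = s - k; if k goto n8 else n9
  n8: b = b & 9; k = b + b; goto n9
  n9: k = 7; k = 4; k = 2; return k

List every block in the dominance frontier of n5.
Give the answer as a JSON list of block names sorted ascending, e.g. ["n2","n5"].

Answer: ["n7", "n8"]

Working:
idom tree: n1←n0 n2←n0 n3←n2 n4←n1 n5←n4 n6←n3 n7←n0 n8←n0 n9←n0
Dom∩ at merges:
  n1: preds {n0,n4}: {n0} ∩ {n0,n1,n4} = {n0}; idom=n0
  n7: preds {n3,n5}: {n0,n2,n3} ∩ {n0,n1,n4,n5} = {n0}; idom=n0
  n8: preds {n5,n7}: {n0,n1,n4,n5} ∩ {n0,n7} = {n0}; idom=n0
  n9: preds {n7,n8}: {n0,n7} ∩ {n0,n8} = {n0}; idom=n0

DF derivation:
  join n1 pred n0: · stop@n0
  join n1 pred n4: n4→n1 stop@n0
  join n7 pred n3: n3→n2 stop@n0
  join n7 pred n5: n5→n4→n1 stop@n0
  join n8 pred n5: n5→n4→n1 stop@n0
  join n8 pred n7: n7 stop@n0
  join n9 pred n7: n7 stop@n0
  join n9 pred n8: n8 stop@n0
  n0 → ∅
  n1 → {n1,n7,n8}
  n2 → {n7}
  n3 → {n7}
  n4 → {n1,n7,n8}
  n5 → {n7,n8}
  n6 → ∅
  n7 → {n8,n9}
  n8 → {n9}
  n9 → ∅

DF(n5) = ["n7", "n8"]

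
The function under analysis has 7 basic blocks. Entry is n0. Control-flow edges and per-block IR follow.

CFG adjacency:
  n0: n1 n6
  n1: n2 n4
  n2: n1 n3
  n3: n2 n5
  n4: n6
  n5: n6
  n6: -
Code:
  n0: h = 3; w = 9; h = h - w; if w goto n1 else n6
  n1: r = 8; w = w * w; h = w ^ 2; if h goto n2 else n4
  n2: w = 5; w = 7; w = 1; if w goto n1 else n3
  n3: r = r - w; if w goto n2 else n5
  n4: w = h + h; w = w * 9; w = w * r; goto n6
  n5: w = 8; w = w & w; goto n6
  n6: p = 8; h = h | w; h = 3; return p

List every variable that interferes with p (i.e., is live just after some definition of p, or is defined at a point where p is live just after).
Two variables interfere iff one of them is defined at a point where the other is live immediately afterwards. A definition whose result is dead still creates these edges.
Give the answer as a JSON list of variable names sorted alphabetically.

Answer: ["h", "w"]

Derivation:
Block summaries:
  n0: def={h,w} ue=∅
  n1: def={h,r,w} ue={w}
  n2: def={w} ue=∅
  n3: def={r} ue={r,w}
  n4: def={w} ue={h,r}
  n5: def={w} ue=∅
  n6: def={h,p} ue={h,w}

Liveness:
  n0: in=∅ out={h,w}
  n1: in={w} out={h,r}
  n2: in={h,r} out={h,r,w}
  n3: in={h,r,w} out={h,r}
  n4: in={h,r} out={h,w}
  n5: in={h} out={h,w}
  n6: in={h,w} out=∅

Conflict graph:
  h↔{p,r,w}
  p↔{h,w}
  r↔{h,w}
  w↔{h,p,r}

N(p) = ["h", "w"]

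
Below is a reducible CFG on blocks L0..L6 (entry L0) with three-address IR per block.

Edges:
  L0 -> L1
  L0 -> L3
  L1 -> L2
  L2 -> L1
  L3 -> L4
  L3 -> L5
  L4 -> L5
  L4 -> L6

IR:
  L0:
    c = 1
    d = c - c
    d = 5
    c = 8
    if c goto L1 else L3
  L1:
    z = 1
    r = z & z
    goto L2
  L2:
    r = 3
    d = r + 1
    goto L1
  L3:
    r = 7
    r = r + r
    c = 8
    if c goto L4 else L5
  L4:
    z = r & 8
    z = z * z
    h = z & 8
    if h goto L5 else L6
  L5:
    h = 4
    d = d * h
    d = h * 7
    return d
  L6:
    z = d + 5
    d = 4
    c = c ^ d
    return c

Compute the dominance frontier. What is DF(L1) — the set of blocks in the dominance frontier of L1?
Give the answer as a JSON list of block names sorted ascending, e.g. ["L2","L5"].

idom tree: L1←L0 L2←L1 L3←L0 L4←L3 L5←L3 L6←L4
Dom at joins:
  L1: preds {L0,L2}: {L0} ∩ {L0,L1,L2} = {L0}; idom=L0
  L5: preds {L3,L4}: {L0,L3} ∩ {L0,L3,L4} = {L0,L3}; idom=L3

DF walk-up:
  L1←L0: walk · to L0
  L1←L2: walk L2→L1 to L0
  L5←L3: walk · to L3
  L5←L4: walk L4 to L3
  DF(L0)=∅
  DF(L1)={L1}
  DF(L2)={L1}
  DF(L3)=∅
  DF(L4)={L5}
  DF(L5)=∅
  DF(L6)=∅

DF(L1) = ["L1"]

Answer: ["L1"]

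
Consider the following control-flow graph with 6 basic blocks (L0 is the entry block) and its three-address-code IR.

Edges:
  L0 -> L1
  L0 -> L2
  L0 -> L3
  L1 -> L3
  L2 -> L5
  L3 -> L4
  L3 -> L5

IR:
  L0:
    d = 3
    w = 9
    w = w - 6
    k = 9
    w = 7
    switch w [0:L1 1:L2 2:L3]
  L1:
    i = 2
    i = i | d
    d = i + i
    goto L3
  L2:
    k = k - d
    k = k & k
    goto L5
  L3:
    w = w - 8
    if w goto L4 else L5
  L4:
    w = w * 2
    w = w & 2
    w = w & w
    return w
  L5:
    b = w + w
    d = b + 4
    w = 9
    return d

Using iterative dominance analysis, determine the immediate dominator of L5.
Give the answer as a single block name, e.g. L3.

Answer: L0

Working:
idom tree: L1←L0 L2←L0 L3←L0 L4←L3 L5←L0
Dom at joins:
  L3: preds {L0,L1}: {L0} ∩ {L0,L1} = {L0}; idom=L0
  L5: preds {L2,L3}: {L0,L2} ∩ {L0,L3} = {L0}; idom=L0

idom(L5) = L0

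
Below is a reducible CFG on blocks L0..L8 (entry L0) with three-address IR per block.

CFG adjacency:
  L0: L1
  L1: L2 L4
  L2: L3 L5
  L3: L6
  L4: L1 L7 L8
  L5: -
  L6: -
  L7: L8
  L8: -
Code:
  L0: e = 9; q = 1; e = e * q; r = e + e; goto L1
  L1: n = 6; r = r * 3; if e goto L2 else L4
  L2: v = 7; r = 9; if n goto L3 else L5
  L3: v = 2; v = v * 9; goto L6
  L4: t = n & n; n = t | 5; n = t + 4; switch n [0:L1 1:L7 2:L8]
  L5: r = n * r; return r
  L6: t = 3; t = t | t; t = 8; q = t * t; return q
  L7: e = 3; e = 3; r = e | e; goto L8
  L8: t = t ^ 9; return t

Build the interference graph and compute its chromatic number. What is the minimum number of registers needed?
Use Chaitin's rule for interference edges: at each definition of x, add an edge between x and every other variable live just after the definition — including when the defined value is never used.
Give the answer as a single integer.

Answer: 4

Derivation:
Per-block:
  L0 def {e,q,r} use ∅
  L1 def {n,r} use {e,r}
  L2 def {r,v} use {n}
  L3 def {v} use ∅
  L4 def {n,t} use {n}
  L5 def {r} use {n,r}
  L6 def {q,t} use ∅
  L7 def {e,r} use ∅
  L8 def {t} use {t}

Live sets:
  L0 li=∅ lo={e,r}
  L1 li={e,r} lo={e,n,r}
  L2 li={n} lo={n,r}
  L3 li=∅ lo=∅
  L4 li={e,n,r} lo={e,r,t}
  L5 li={n,r} lo=∅
  L6 li=∅ lo=∅
  L7 li={t} lo={t}
  L8 li={t} lo=∅

Interfere edges:
  e: {n,q,r,t}
  n: {e,r,t,v}
  q: {e}
  r: {e,n,t}
  t: {e,n,r}
  v: {n}

Chromatic number:
  clique {e,n,r,t} ⇒ need ≥ 4
  assign e→r0 n→r1 q→r1 r→r2 t→r3 v→r0 — no edge inside a register ⇒ χ ≤ 4
  χ = 4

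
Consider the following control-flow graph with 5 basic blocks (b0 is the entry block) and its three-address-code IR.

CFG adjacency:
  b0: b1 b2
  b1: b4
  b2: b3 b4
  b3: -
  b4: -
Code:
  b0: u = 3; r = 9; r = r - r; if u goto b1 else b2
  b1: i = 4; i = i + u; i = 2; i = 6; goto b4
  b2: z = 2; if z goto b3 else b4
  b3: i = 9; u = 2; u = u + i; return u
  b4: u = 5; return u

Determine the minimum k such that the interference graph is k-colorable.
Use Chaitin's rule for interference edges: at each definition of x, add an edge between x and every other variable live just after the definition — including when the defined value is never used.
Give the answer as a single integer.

Per-block:
  b0: {r,u} / ∅
  b1: {i} / {u}
  b2: {z} / ∅
  b3: {i,u} / ∅
  b4: {u} / ∅

Backward fixpoint:
  b0: in=∅ out={u}
  b1: in={u} out=∅
  b2: in=∅ out=∅
  b3: in=∅ out=∅
  b4: in=∅ out=∅

Conflict graph:
  i: {u}
  r: {u}
  u: {i,r}
  z: ∅

Registers:
  lower bound: {i,u} mutually conflict ⇒ χ ≥ 2
  assign i→r1 r→r1 u→r0 z→r0 — no edge inside a register ⇒ χ ≤ 2
  χ = 2

Answer: 2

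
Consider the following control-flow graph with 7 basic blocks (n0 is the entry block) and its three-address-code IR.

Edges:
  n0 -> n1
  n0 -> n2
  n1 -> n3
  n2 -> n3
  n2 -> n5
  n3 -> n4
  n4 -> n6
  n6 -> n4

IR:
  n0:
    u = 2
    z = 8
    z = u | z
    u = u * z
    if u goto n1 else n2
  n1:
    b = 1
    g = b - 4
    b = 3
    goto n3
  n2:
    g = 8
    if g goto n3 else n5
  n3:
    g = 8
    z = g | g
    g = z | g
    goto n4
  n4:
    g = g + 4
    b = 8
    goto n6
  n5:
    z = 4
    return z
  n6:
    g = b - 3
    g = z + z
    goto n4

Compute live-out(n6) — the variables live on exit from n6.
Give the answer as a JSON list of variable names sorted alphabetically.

Answer: ["g", "z"]

Analysis:
def/use:
  n0 def {u,z} use ∅
  n1 def {b,g} use ∅
  n2 def {g} use ∅
  n3 def {g,z} use ∅
  n4 def {b,g} use {g}
  n5 def {z} use ∅
  n6 def {g} use {b,z}

Backward fixpoint:
  n0: in=∅ out=∅
  n1: in=∅ out=∅
  n2: in=∅ out=∅
  n3: in=∅ out={g,z}
  n4: in={g,z} out={b,z}
  n5: in=∅ out=∅
  n6: in={b,z} out={g,z}

live-out(n6) = ["g", "z"]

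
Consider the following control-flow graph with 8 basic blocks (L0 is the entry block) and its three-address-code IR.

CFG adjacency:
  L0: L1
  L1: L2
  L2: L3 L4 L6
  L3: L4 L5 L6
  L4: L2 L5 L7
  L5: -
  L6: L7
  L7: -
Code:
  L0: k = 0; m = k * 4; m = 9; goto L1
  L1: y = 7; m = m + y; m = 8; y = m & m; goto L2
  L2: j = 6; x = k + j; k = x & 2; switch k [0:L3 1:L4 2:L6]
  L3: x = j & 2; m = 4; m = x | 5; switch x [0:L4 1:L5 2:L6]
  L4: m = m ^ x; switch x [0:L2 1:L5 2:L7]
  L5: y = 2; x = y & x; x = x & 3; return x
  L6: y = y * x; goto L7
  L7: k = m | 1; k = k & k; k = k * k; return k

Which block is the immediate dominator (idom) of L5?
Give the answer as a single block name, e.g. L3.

Answer: L2

Derivation:
idom tree: L1←L0 L2←L1 L3←L2 L4←L2 L5←L2 L6←L2 L7←L2
Join-block Dom:
  L2: preds {L1,L4}: {L0,L1} ∩ {L0,L1,L2,L4} = {L0,L1}; idom=L1
  L4: preds {L2,L3}: {L0,L1,L2} ∩ {L0,L1,L2,L3} = {L0,L1,L2}; idom=L2
  L5: preds {L3,L4}: {L0,L1,L2,L3} ∩ {L0,L1,L2,L4} = {L0,L1,L2}; idom=L2
  L6: preds {L2,L3}: {L0,L1,L2} ∩ {L0,L1,L2,L3} = {L0,L1,L2}; idom=L2
  L7: preds {L4,L6}: {L0,L1,L2,L4} ∩ {L0,L1,L2,L6} = {L0,L1,L2}; idom=L2

idom(L5) = L2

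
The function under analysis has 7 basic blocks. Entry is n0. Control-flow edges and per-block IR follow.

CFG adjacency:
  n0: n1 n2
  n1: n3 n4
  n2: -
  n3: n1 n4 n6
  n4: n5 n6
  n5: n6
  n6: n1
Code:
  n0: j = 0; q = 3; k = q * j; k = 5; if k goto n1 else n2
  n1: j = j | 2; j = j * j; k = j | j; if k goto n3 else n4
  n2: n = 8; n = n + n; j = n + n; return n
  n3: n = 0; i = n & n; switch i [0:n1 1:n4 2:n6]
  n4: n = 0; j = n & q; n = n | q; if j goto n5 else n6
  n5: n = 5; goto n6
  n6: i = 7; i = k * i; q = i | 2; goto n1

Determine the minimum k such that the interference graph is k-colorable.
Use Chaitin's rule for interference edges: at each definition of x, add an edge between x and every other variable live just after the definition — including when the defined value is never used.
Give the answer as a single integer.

def/use:
  n0: def={j,k,q} ue=∅
  n1: def={j,k} ue={j}
  n2: def={j,n} ue=∅
  n3: def={i,n} ue=∅
  n4: def={j,n} ue={q}
  n5: def={n} ue=∅
  n6: def={i,q} ue={k}

Liveness:
  n0 li=∅ lo={j,q}
  n1 li={j,q} lo={j,k,q}
  n2 li=∅ lo=∅
  n3 li={j,k,q} lo={j,k,q}
  n4 li={k,q} lo={j,k}
  n5 li={j,k} lo={j,k}
  n6 li={j,k} lo={j,q}

Conflict graph:
  i: {j,k,q}
  j: {i,k,n,q}
  k: {i,j,n,q}
  n: {j,k,q}
  q: {i,j,k,n}

Registers:
  {i,j,k,q} pairwise interfere (4-clique) ⇒ χ ≥ 4
  assign i→c3 j→c0 k→c1 n→c3 q→c2 — no edge inside a register ⇒ χ ≤ 4
  χ = 4

Answer: 4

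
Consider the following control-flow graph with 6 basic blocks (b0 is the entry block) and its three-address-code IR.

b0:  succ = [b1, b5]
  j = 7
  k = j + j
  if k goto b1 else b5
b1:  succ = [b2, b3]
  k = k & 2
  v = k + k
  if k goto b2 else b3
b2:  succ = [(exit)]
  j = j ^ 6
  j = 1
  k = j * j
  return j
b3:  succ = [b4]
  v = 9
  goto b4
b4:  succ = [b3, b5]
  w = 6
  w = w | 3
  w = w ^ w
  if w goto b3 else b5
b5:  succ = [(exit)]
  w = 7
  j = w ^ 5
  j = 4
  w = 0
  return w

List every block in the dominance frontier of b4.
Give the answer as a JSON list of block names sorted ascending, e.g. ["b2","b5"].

idom tree: b1←b0 b2←b1 b3←b1 b4←b3 b5←b0
Join-block Dom:
  b3: preds {b1,b4}: {b0,b1} ∩ {b0,b1,b3,b4} = {b0,b1}; idom=b1
  b5: preds {b0,b4}: {b0} ∩ {b0,b1,b3,b4} = {b0}; idom=b0

Frontier:
  join b3 pred b1: · stop@b1
  join b3 pred b4: b4→b3 stop@b1
  join b5 pred b0: · stop@b0
  join b5 pred b4: b4→b3→b1 stop@b0
  b0 → ∅
  b1 → {b5}
  b2 → ∅
  b3 → {b3,b5}
  b4 → {b3,b5}
  b5 → ∅

DF(b4) = ["b3", "b5"]

Answer: ["b3", "b5"]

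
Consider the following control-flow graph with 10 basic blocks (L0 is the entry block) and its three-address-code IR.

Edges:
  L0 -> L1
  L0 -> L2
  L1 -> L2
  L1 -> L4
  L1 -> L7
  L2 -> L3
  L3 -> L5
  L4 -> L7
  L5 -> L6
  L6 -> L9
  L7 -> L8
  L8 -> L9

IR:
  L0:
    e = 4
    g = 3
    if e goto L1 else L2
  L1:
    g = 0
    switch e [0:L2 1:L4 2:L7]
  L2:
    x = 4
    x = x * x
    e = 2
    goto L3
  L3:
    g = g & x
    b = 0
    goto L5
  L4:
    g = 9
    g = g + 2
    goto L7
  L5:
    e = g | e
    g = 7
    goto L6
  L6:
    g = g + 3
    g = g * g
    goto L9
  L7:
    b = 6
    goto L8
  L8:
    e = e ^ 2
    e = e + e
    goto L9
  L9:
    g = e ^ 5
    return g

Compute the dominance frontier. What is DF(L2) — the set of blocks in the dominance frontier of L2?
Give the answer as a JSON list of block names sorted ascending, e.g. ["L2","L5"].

Answer: ["L9"]

Analysis:
idom tree: L1←L0 L2←L0 L3←L2 L4←L1 L5←L3 L6←L5 L7←L1 L8←L7 L9←L0
Dom at joins:
  L2: preds {L0,L1}: {L0} ∩ {L0,L1} = {L0}; idom=L0
  L7: preds {L1,L4}: {L0,L1} ∩ {L0,L1,L4} = {L0,L1}; idom=L1
  L9: preds {L6,L8}: {L0,L2,L3,L5,L6} ∩ {L0,L1,L7,L8} = {L0}; idom=L0

DF walk-up:
  join L2 pred L0: · stop@L0
  join L2 pred L1: L1 stop@L0
  join L7 pred L1: · stop@L1
  join L7 pred L4: L4 stop@L1
  join L9 pred L6: L6→L5→L3→L2 stop@L0
  join L9 pred L8: L8→L7→L1 stop@L0
  DF(L0)=∅
  DF(L1)={L2,L9}
  DF(L2)={L9}
  DF(L3)={L9}
  DF(L4)={L7}
  DF(L5)={L9}
  DF(L6)={L9}
  DF(L7)={L9}
  DF(L8)={L9}
  DF(L9)=∅

DF(L2) = ["L9"]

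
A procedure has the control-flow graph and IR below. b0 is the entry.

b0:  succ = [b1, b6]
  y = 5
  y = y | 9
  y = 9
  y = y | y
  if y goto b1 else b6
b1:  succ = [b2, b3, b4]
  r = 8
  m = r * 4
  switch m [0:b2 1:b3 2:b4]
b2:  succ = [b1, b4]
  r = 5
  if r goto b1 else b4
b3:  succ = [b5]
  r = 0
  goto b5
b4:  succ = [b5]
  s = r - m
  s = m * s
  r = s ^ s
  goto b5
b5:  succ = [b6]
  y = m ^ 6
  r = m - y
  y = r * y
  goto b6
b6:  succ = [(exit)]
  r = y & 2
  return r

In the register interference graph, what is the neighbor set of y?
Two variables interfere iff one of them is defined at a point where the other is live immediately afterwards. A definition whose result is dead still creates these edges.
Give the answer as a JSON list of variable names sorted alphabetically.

Answer: ["m", "r"]

Analysis:
Per-block:
  b0: {y} / ∅
  b1: {m,r} / ∅
  b2: {r} / ∅
  b3: {r} / ∅
  b4: {r,s} / {m,r}
  b5: {r,y} / {m}
  b6: {r} / {y}

Live sets:
  b0 li=∅ lo={y}
  b1 li=∅ lo={m,r}
  b2 li={m} lo={m,r}
  b3 li={m} lo={m}
  b4 li={m,r} lo={m}
  b5 li={m} lo={y}
  b6 li={y} lo=∅

Interference:
  m↔{r,s,y}
  r↔{m,y}
  s↔{m}
  y↔{m,r}

N(y) = ["m", "r"]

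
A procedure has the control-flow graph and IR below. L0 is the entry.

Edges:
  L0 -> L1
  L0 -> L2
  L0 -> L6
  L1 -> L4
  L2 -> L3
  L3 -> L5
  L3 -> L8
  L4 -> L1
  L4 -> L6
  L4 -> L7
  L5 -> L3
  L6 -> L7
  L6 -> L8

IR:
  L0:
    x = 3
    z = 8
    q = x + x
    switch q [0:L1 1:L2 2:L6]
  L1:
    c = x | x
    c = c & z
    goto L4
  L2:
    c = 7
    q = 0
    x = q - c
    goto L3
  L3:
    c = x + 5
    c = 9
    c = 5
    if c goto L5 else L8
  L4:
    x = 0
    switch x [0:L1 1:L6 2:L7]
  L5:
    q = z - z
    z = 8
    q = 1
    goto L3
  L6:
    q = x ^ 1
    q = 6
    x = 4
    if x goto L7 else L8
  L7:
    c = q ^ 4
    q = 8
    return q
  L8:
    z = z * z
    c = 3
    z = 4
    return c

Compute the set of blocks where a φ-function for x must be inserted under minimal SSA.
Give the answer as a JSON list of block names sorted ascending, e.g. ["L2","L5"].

Answer: ["L1", "L6", "L7", "L8"]

Analysis:
idom tree: L1←L0 L2←L0 L3←L2 L4←L1 L5←L3 L6←L0 L7←L0 L8←L0
Join-block Dom:
  L1: preds {L0,L4}: {L0} ∩ {L0,L1,L4} = {L0}; idom=L0
  L3: preds {L2,L5}: {L0,L2} ∩ {L0,L2,L3,L5} = {L0,L2}; idom=L2
  L6: preds {L0,L4}: {L0} ∩ {L0,L1,L4} = {L0}; idom=L0
  L7: preds {L4,L6}: {L0,L1,L4} ∩ {L0,L6} = {L0}; idom=L0
  L8: preds {L3,L6}: {L0,L2,L3} ∩ {L0,L6} = {L0}; idom=L0

Frontier:
  join L1 pred L0: · stop@L0
  join L1 pred L4: L4→L1 stop@L0
  join L3 pred L2: · stop@L2
  join L3 pred L5: L5→L3 stop@L2
  join L6 pred L0: · stop@L0
  join L6 pred L4: L4→L1 stop@L0
  join L7 pred L4: L4→L1 stop@L0
  join L7 pred L6: L6 stop@L0
  join L8 pred L3: L3→L2 stop@L0
  join L8 pred L6: L6 stop@L0
  DF(L0)=∅
  DF(L1)={L1,L6,L7}
  DF(L2)={L8}
  DF(L3)={L3,L8}
  DF(L4)={L1,L6,L7}
  DF(L5)={L3}
  DF(L6)={L7,L8}
  DF(L7)=∅
  DF(L8)=∅

φ for x: defs {L0,L2,L4,L6}
  DF⁺ = {L1,L6,L7,L8}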